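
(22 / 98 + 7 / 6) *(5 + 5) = 13.91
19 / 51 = 0.37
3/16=0.19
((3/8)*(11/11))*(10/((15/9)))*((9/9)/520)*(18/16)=81/16640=0.00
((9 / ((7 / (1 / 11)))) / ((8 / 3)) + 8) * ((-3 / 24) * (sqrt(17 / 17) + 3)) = -4955 / 1232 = -4.02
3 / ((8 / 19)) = 57 / 8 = 7.12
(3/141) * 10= 10/47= 0.21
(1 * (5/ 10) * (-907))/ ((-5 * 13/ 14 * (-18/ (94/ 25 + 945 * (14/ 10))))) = -210589981/ 29250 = -7199.66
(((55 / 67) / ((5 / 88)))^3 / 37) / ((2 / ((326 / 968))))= 152734912 / 11128231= 13.72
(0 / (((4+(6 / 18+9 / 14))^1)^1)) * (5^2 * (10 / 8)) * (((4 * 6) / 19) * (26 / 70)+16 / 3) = 0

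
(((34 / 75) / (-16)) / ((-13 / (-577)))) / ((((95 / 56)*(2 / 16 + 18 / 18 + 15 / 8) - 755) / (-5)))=-68663 / 8189025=-0.01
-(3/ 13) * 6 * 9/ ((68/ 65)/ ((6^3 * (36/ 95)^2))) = -11337408/ 30685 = -369.48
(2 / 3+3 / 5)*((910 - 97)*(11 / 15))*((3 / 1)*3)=169917 / 25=6796.68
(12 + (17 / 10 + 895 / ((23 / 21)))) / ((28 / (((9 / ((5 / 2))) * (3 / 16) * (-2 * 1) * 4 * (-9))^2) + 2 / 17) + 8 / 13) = 2493835371729 / 2235746740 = 1115.44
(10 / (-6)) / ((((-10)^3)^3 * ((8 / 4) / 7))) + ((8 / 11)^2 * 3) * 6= 1382400000847 / 145200000000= 9.52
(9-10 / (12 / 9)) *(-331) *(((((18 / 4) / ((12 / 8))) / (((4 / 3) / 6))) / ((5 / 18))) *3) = -723897 / 10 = -72389.70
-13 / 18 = -0.72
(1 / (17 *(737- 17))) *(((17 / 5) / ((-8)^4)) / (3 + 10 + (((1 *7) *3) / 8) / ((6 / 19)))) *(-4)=-1 / 78566400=-0.00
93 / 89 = 1.04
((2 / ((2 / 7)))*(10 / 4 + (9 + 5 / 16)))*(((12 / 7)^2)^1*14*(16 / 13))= 54432 / 13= 4187.08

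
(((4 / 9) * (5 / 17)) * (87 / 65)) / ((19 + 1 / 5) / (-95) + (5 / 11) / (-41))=-24850100 / 30279873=-0.82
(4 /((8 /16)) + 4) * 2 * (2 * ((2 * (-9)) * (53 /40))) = -5724 /5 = -1144.80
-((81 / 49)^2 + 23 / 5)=-88028 / 12005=-7.33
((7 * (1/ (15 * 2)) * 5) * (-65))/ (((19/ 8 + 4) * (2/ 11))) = -10010/ 153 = -65.42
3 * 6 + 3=21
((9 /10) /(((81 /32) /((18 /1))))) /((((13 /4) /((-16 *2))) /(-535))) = 438272 /13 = 33713.23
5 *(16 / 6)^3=2560 / 27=94.81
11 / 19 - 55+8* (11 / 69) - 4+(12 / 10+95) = 39.05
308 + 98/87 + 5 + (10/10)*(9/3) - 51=23153/87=266.13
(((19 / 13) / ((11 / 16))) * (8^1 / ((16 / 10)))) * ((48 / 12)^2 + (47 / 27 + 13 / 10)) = 781432 / 3861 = 202.39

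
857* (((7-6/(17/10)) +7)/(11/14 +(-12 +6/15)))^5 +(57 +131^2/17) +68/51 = 358539037032231369856226/1058876376000376126047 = 338.60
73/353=0.21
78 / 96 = 13 / 16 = 0.81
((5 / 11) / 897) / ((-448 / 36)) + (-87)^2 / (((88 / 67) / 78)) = 165579716469 / 368368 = 449495.39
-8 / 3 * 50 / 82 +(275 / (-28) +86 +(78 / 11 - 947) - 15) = -33351427 / 37884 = -880.36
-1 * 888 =-888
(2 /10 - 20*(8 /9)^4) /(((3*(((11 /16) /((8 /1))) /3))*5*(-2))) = 25794496 /1804275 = 14.30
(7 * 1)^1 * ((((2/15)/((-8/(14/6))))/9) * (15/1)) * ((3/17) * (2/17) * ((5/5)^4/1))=-49/5202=-0.01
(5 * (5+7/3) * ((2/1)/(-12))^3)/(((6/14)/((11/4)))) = -4235/3888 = -1.09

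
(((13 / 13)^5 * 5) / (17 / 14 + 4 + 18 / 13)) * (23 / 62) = 10465 / 37231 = 0.28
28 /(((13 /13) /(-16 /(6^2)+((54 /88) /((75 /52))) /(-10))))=-168742 /12375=-13.64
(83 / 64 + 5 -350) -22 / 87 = -343.96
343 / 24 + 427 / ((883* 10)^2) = 6685835737 / 467813400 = 14.29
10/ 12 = 5/ 6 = 0.83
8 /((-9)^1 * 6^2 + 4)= -1 /40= -0.02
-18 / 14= -9 / 7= -1.29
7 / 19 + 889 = 889.37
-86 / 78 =-43 / 39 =-1.10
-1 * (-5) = 5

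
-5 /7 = -0.71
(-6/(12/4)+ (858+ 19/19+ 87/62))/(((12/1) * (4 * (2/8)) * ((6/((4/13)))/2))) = 53221/7254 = 7.34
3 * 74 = 222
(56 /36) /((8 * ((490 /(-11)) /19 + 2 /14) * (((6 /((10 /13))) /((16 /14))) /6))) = -29260 /376857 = -0.08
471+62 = 533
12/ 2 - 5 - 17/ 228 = 211/ 228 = 0.93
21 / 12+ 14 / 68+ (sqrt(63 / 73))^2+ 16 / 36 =145793 / 44676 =3.26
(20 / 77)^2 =400 / 5929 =0.07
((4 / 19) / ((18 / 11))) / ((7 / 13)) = 0.24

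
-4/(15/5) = -4/3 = -1.33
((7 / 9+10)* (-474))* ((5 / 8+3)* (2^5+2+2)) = -666681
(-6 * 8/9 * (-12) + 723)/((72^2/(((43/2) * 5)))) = 169205/10368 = 16.32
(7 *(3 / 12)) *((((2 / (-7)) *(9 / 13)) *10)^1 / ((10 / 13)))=-9 / 2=-4.50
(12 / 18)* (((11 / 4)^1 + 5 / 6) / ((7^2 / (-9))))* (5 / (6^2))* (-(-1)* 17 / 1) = -3655 / 3528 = -1.04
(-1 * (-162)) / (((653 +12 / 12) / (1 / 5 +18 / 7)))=2619 / 3815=0.69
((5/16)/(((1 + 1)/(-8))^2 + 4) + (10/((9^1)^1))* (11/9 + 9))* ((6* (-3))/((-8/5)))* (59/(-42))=-3552095/19656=-180.71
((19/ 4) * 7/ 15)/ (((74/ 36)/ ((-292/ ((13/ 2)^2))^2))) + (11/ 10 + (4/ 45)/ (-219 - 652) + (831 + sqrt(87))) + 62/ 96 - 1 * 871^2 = -38628891290051689/ 50977957680 + sqrt(87) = -757747.42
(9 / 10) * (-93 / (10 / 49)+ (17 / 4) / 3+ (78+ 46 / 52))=-878433 / 2600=-337.86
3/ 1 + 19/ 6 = 6.17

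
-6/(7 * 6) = -1/7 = -0.14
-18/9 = -2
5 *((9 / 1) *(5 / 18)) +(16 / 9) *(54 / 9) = 139 / 6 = 23.17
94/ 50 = 47/ 25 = 1.88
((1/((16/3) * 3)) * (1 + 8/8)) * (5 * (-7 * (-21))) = 735/8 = 91.88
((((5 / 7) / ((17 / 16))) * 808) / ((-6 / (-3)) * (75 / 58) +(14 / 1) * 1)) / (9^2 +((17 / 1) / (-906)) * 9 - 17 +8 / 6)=0.50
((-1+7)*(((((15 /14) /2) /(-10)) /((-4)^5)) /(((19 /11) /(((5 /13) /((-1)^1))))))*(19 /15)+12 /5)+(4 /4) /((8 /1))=4705627 /1863680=2.52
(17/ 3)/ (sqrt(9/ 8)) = 34 * sqrt(2)/ 9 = 5.34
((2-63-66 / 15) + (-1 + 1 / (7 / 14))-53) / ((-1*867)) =587 / 4335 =0.14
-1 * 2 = -2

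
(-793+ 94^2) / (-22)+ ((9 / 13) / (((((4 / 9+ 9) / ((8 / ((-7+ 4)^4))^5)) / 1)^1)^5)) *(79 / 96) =-1349732544473814263269166258246276109991289039372887239713 / 3691920425018514707437729414573930070982166929894581250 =-365.59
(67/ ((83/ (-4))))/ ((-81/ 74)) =19832/ 6723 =2.95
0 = 0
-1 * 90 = -90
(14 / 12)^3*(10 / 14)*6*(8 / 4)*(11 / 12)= 2695 / 216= 12.48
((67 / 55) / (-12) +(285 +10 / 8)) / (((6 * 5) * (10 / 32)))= 377716 / 12375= 30.52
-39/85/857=-39/72845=-0.00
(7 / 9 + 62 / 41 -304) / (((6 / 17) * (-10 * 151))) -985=-3291100273 / 3343140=-984.43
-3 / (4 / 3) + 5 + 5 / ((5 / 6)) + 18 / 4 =53 / 4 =13.25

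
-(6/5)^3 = -216/125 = -1.73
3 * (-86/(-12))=43/2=21.50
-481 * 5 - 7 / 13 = -31272 / 13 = -2405.54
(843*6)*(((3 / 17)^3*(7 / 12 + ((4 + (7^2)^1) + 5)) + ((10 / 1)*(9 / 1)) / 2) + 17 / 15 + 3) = 12289615647 / 49130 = 250144.83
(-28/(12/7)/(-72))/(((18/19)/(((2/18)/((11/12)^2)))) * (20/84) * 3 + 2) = 6517/204471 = 0.03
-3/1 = -3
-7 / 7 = -1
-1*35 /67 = -35 /67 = -0.52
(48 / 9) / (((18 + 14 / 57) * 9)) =19 / 585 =0.03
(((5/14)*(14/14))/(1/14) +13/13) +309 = 315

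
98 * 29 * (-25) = -71050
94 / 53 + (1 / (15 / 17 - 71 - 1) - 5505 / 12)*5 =-587469911 / 256308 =-2292.05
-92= -92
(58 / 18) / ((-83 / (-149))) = 4321 / 747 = 5.78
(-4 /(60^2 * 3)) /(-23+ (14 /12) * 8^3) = -1 /1550700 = -0.00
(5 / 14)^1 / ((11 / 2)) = 5 / 77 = 0.06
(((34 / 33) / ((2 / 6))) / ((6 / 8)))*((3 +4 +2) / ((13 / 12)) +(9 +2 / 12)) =92684 / 1287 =72.02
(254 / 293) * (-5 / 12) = -0.36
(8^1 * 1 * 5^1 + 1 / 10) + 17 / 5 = 43.50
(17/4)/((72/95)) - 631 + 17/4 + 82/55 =-9815279/15840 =-619.65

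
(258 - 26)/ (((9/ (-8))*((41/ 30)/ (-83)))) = 1540480/ 123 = 12524.23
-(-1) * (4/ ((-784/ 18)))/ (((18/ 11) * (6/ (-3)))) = 11/ 392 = 0.03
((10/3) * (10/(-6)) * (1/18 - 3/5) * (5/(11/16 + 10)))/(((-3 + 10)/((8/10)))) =2240/13851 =0.16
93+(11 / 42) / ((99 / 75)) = 11743 / 126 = 93.20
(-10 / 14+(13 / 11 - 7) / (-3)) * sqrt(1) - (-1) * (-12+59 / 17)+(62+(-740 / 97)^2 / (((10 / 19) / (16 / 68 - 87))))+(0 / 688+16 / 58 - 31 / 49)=-71556717031313 / 7500676029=-9540.04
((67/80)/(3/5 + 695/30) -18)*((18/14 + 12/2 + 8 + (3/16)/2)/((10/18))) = -635422671/1277696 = -497.32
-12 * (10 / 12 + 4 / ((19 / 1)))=-238 / 19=-12.53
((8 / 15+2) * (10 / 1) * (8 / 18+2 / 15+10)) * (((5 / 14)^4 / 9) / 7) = 40375 / 583443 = 0.07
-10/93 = -0.11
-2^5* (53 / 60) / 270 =-212 / 2025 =-0.10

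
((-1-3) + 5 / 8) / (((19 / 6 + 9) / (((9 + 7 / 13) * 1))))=-2.65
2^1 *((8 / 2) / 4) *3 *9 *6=324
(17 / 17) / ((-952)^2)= 1 / 906304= 0.00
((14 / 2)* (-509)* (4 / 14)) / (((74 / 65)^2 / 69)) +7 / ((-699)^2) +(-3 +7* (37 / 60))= -724998964791673 / 13377895380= -54193.80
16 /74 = 8 /37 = 0.22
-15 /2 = -7.50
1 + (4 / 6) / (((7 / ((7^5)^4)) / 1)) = 22797790370746289 / 3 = 7599263456915429.67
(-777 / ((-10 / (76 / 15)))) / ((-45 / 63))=-68894 / 125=-551.15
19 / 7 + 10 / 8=111 / 28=3.96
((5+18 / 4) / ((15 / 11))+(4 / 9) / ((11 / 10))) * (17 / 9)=124049 / 8910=13.92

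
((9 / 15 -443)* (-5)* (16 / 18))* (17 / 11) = 300832 / 99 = 3038.71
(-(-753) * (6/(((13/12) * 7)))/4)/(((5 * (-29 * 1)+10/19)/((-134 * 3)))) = 11502828/27755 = 414.44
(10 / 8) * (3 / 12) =5 / 16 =0.31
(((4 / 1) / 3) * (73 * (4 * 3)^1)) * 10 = 11680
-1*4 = -4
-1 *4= -4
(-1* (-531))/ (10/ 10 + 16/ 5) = 126.43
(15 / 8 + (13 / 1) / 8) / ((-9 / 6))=-7 / 3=-2.33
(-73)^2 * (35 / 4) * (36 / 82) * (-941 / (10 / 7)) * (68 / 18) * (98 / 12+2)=-254806310857 / 492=-517899005.81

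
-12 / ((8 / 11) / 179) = -5907 / 2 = -2953.50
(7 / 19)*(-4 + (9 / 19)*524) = 32480 / 361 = 89.97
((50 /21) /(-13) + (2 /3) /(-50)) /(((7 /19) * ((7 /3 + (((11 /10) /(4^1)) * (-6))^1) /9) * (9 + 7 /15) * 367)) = -1375866 /680530669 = -0.00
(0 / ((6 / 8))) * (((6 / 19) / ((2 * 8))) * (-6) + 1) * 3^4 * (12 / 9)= 0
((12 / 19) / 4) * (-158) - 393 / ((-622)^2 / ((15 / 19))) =-183388911 / 7350796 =-24.95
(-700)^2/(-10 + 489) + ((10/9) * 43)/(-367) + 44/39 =21060637066/20567781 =1023.96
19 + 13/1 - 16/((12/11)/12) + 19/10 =-1421/10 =-142.10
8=8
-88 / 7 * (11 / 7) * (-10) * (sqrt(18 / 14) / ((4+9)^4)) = 29040 * sqrt(7) / 9796423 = 0.01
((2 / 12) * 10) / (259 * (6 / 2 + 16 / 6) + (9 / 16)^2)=1280 / 1127411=0.00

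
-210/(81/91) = -6370/27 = -235.93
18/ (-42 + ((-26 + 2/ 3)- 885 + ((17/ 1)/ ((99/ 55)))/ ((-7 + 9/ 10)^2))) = -602802/ 31884191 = -0.02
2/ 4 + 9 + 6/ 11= 221/ 22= 10.05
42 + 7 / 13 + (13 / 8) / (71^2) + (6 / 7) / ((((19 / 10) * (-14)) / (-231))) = 49.98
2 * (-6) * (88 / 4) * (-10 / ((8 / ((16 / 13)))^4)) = 42240 / 28561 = 1.48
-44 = -44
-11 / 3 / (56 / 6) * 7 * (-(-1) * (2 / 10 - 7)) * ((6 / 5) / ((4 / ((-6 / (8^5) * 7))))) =-11781 / 1638400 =-0.01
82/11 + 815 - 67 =8310/11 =755.45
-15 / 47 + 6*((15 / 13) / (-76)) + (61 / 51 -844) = -998465069 / 1184118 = -843.21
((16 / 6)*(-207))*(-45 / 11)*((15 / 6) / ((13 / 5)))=310500 / 143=2171.33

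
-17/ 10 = -1.70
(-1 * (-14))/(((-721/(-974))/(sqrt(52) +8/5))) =15584/515 +3896 * sqrt(13)/103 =166.64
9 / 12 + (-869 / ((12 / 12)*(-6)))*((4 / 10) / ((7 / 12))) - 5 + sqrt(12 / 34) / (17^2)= sqrt(102) / 4913 + 13309 / 140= 95.07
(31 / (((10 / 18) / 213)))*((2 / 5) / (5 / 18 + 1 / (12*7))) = 29951208 / 1825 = 16411.62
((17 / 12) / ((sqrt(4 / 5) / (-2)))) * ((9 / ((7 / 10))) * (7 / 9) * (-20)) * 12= 3400 * sqrt(5)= 7602.63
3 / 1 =3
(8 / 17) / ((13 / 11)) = 88 / 221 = 0.40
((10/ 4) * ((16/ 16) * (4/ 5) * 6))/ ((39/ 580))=2320/ 13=178.46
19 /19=1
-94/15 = -6.27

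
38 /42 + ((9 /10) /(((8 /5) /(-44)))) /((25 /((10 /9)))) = -41 /210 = -0.20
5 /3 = 1.67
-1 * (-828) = 828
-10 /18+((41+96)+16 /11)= 13652 /99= 137.90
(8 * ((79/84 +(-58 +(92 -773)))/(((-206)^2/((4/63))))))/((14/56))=-495976/14035707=-0.04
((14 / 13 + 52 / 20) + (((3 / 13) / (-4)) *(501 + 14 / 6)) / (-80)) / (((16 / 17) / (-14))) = -999957 / 16640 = -60.09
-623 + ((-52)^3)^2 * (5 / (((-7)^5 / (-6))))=593107819159 / 16807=35289332.97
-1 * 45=-45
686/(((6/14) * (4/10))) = 4001.67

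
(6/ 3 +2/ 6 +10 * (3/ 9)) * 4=68/ 3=22.67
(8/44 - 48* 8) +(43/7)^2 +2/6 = -559078/1617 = -345.75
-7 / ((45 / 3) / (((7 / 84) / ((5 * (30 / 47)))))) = -329 / 27000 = -0.01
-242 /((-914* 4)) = 121 /1828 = 0.07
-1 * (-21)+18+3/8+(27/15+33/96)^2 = 1125649/25600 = 43.97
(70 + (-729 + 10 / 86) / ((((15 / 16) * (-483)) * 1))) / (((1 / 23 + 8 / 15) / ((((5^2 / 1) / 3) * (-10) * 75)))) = -139430762500 / 179697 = -775921.48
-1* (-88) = 88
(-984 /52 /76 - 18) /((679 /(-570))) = 135225 /8827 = 15.32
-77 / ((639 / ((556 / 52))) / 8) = -85624 / 8307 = -10.31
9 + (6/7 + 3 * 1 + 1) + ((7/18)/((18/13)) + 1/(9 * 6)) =32107/2268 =14.16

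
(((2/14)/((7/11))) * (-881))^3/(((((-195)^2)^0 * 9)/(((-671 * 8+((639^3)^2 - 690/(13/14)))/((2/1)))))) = -805479110815708242136745256779/27529866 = -29258373826291353620709.42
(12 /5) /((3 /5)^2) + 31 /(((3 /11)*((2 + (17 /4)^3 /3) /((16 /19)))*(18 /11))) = 7959092 /905787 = 8.79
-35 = -35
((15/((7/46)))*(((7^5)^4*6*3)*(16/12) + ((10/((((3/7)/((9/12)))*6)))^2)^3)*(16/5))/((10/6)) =18788379089943089983312649/51840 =362430152197976272826.25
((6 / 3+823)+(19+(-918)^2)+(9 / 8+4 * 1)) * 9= 60737265 / 8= 7592158.12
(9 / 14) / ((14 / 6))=27 / 98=0.28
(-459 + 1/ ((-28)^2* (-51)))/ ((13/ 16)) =-18352657/ 32487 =-564.92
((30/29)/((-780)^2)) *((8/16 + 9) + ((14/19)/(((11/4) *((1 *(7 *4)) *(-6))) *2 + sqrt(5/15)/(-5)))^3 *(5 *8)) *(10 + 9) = 65890163143000 *sqrt(3)/464523298862728925788842706339 + 34216060096180964111377121279/111485591727054942189322249521360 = 0.00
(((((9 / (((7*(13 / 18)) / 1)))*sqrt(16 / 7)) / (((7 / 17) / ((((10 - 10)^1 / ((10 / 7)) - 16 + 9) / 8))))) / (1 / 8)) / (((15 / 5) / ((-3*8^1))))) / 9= 9792*sqrt(7) / 637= 40.67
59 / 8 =7.38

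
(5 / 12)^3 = 125 / 1728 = 0.07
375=375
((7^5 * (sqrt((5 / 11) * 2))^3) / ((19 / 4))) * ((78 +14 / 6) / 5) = 32403896 * sqrt(110) / 6897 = 49275.76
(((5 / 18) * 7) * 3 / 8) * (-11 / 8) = -385 / 384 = -1.00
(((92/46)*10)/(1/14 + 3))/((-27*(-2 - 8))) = 0.02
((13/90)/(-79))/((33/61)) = -793/234630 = -0.00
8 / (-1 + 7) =4 / 3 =1.33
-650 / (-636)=325 / 318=1.02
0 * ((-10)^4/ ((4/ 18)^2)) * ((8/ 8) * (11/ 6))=0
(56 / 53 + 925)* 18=883458 / 53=16669.02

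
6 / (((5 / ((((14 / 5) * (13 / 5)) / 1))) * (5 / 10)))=2184 / 125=17.47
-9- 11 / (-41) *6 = -303 / 41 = -7.39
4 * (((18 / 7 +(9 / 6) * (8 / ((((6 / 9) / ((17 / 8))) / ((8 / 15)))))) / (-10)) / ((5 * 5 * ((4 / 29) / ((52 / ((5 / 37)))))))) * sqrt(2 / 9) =-7476664 * sqrt(2) / 21875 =-483.36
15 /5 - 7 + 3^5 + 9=248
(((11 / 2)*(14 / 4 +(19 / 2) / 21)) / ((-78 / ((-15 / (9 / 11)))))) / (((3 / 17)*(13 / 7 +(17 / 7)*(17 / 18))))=853655 / 122382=6.98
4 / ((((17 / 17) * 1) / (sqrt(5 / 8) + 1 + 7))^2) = (sqrt(10) + 32)^2 / 4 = 309.10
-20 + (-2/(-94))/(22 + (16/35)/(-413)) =-298899905/14945718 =-20.00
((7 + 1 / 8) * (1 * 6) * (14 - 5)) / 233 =1539 / 932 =1.65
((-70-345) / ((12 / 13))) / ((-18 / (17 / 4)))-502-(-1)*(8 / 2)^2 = -328189 / 864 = -379.85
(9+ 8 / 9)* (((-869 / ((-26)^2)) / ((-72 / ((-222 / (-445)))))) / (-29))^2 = 1033815409 / 1108215970617600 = 0.00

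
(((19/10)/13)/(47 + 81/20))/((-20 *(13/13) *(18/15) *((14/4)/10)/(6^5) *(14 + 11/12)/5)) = -14774400/16631069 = -0.89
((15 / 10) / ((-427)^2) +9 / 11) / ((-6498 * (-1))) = 1093985 / 8688341508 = 0.00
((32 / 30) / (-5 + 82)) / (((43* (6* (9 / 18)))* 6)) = 8 / 446985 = 0.00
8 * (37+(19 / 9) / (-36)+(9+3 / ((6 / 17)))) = 35278 / 81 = 435.53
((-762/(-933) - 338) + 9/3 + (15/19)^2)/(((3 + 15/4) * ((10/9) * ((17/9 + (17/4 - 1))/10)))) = -1797557568/20770135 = -86.55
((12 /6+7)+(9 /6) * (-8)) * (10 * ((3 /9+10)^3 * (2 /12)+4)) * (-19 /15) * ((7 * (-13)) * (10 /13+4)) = -250999994 /81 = -3098765.36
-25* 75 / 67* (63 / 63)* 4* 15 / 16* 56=-393750 / 67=-5876.87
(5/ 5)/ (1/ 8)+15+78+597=698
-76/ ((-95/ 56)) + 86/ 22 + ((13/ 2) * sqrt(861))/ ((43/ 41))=2679/ 55 + 533 * sqrt(861)/ 86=230.57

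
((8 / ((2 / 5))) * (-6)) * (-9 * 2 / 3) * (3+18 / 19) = 54000 / 19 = 2842.11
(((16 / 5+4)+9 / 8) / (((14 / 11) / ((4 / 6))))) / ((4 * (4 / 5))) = 1221 / 896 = 1.36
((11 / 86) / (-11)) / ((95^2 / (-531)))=531 / 776150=0.00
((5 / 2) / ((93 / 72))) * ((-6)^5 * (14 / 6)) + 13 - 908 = -1116385 / 31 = -36012.42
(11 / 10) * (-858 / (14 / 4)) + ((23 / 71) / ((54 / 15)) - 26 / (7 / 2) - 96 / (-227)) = -2808240233 / 10153710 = -276.57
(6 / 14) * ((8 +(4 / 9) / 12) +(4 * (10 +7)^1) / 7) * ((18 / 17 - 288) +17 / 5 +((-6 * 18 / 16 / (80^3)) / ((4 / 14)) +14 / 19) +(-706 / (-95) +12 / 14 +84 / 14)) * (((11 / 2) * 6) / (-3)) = 22470.68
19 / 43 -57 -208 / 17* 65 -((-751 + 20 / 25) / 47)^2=-44673999131 / 40369475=-1106.63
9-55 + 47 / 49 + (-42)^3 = -3632519 / 49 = -74133.04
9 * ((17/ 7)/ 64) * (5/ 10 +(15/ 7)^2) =76347/ 43904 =1.74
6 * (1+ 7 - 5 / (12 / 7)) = 61 / 2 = 30.50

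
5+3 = 8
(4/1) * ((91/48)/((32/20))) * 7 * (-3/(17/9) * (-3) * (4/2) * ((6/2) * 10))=1289925/136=9484.74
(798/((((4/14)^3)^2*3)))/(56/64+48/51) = 269235.21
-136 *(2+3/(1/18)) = -7616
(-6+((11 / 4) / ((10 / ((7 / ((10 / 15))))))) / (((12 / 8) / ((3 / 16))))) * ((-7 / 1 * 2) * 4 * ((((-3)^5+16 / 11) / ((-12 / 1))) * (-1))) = -22374597 / 3520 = -6356.42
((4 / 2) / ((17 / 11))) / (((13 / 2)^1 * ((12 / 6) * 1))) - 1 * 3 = -641 / 221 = -2.90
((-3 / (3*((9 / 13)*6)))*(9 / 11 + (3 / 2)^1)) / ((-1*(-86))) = -221 / 34056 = -0.01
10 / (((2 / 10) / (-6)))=-300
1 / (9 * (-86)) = -1 / 774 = -0.00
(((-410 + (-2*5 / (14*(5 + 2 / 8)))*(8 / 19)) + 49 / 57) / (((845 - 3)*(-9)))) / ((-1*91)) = -380963 / 642015738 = -0.00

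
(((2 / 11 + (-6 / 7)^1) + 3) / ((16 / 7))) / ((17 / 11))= 179 / 272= 0.66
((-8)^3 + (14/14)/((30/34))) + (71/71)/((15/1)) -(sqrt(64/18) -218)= -1464/5 -4* sqrt(2)/3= -294.69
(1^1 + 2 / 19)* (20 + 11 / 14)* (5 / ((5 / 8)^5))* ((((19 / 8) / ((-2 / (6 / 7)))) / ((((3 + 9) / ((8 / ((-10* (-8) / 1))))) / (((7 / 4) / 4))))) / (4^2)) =-873 / 3125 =-0.28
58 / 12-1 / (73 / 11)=2051 / 438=4.68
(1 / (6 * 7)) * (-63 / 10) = -3 / 20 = -0.15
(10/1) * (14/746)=0.19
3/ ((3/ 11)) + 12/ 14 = 83/ 7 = 11.86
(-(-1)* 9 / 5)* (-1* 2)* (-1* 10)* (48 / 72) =24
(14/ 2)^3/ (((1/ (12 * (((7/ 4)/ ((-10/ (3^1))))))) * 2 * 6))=-7203/ 40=-180.08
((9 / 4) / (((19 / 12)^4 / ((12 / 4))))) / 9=15552 / 130321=0.12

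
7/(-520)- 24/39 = -327/520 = -0.63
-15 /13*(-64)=960 /13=73.85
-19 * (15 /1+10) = -475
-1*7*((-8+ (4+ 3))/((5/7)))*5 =49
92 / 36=23 / 9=2.56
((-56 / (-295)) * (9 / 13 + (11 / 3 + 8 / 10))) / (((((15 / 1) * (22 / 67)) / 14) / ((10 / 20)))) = 13210792 / 9491625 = 1.39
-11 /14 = -0.79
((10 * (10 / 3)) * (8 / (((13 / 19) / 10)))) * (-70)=-10640000 / 39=-272820.51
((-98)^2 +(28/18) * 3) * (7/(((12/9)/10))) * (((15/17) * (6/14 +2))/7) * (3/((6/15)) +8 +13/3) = 3062762.50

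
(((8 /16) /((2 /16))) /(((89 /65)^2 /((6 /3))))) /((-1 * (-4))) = 8450 /7921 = 1.07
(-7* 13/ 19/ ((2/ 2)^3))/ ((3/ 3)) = -91/ 19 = -4.79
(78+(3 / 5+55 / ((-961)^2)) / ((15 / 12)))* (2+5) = 12683645114 / 23088025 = 549.36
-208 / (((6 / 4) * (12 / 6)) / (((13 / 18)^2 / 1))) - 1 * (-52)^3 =34158956 / 243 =140571.84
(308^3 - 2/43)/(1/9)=11307409326/43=262963007.58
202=202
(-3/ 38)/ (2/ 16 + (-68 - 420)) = 4/ 24719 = 0.00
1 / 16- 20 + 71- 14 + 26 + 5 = 68.06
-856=-856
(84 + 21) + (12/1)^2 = 249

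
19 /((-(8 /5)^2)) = -475 /64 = -7.42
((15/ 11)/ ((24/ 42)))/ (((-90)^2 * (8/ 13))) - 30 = -5702309/ 190080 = -30.00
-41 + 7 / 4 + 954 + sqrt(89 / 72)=915.86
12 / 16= 3 / 4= 0.75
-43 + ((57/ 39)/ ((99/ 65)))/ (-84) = -357683/ 8316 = -43.01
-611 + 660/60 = -600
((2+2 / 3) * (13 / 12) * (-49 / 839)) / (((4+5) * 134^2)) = -637 / 610135902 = -0.00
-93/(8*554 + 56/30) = -1395/66508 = -0.02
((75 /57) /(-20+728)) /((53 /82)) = 1025 /356478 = 0.00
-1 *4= -4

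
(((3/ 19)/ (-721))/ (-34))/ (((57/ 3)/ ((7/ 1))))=3/ 1264222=0.00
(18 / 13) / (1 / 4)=72 / 13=5.54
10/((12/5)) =25/6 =4.17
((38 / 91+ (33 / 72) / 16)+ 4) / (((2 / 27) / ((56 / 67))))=1398321 / 27872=50.17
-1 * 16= -16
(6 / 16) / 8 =3 / 64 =0.05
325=325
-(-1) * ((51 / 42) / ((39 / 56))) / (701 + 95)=17 / 7761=0.00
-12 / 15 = -4 / 5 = -0.80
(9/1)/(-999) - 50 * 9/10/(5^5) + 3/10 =0.28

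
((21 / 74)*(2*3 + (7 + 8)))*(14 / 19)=3087 / 703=4.39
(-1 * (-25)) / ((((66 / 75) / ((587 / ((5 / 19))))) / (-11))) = -1394125 / 2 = -697062.50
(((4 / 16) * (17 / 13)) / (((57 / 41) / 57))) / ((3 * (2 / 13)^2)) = 9061 / 48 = 188.77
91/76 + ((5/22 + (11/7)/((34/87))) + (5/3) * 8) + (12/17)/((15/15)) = 5815297/298452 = 19.48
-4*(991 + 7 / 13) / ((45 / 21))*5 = -9254.36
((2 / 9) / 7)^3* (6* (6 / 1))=32 / 27783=0.00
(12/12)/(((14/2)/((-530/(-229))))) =530/1603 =0.33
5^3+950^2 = 902625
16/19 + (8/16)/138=0.85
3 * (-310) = -930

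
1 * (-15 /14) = -15 /14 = -1.07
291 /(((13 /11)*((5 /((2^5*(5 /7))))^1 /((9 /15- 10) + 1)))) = -614592 /65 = -9455.26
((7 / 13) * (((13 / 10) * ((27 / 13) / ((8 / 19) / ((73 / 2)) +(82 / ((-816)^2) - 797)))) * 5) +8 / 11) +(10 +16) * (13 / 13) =1406116169933622 / 52627748269811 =26.72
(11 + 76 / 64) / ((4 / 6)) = 585 / 32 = 18.28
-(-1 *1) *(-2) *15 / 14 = -15 / 7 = -2.14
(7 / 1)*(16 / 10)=56 / 5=11.20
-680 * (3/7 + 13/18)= -49300/63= -782.54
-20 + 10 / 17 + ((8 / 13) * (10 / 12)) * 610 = 194530 / 663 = 293.41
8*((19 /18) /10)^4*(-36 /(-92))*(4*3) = 0.00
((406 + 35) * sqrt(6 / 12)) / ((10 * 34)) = 441 * sqrt(2) / 680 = 0.92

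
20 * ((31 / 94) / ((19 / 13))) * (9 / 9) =4030 / 893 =4.51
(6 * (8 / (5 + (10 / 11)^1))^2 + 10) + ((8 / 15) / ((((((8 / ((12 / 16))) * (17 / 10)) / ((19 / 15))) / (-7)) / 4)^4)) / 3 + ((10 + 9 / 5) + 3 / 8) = 3635657118857 / 101628352800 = 35.77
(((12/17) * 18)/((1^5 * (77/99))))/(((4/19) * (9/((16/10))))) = 8208/595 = 13.79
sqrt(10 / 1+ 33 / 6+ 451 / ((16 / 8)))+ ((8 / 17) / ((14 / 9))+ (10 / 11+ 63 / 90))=25023 / 13090+ sqrt(241)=17.44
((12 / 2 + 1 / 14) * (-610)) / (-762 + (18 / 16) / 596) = 123610400 / 25432449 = 4.86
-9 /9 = -1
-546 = -546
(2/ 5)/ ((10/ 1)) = 0.04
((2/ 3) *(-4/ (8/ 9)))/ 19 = -3/ 19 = -0.16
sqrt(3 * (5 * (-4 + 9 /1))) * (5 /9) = 25 * sqrt(3) /9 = 4.81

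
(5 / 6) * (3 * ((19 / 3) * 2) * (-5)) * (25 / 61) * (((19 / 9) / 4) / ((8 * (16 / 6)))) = -225625 / 140544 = -1.61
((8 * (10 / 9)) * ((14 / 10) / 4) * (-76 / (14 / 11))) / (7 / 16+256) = -2432 / 3357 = -0.72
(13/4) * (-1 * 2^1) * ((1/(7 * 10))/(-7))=13/980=0.01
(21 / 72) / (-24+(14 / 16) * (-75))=-7 / 2151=-0.00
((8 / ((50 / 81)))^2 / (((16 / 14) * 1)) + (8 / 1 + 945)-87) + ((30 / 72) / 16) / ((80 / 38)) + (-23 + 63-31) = 981099619 / 960000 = 1021.98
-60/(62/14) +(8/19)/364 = -726118/53599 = -13.55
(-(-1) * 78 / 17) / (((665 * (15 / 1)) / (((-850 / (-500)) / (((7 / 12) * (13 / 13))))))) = 156 / 116375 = 0.00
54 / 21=18 / 7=2.57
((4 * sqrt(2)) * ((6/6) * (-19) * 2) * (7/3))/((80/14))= -931 * sqrt(2)/15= -87.78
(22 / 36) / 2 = 0.31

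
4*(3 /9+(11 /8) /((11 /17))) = 59 /6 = 9.83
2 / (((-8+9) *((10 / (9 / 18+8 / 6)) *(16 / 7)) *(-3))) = -77 / 1440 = -0.05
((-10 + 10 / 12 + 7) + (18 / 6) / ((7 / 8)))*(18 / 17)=159 / 119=1.34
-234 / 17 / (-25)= 234 / 425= 0.55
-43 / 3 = -14.33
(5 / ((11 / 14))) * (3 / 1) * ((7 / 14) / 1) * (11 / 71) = 105 / 71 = 1.48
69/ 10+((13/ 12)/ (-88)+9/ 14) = 278329/ 36960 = 7.53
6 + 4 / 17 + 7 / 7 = 123 / 17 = 7.24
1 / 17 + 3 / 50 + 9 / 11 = 8761 / 9350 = 0.94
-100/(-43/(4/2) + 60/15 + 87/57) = 3800/607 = 6.26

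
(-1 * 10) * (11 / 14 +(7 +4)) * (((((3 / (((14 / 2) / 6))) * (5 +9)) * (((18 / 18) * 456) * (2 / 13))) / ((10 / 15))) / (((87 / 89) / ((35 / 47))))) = -6026724000 / 17719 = -340127.77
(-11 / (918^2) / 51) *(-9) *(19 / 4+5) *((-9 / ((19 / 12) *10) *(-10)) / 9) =143 / 10081476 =0.00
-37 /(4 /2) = -37 /2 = -18.50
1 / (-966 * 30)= -1 / 28980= -0.00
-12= -12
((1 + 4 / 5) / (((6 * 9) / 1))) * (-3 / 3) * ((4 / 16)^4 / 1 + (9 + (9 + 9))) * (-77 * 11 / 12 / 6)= 5855311 / 552960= 10.59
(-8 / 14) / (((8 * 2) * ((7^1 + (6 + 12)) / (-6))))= 3 / 350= 0.01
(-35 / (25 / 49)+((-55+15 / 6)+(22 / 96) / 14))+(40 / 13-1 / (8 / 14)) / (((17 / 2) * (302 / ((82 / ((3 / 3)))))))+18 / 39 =-13520187571 / 112126560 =-120.58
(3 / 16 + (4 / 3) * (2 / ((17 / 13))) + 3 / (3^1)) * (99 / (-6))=-28963 / 544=-53.24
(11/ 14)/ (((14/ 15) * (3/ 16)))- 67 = -3063/ 49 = -62.51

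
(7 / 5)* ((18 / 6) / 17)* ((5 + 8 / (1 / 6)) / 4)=1113 / 340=3.27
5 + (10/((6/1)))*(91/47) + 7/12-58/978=8.75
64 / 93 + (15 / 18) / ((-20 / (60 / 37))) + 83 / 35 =720691 / 240870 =2.99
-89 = -89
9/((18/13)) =13/2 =6.50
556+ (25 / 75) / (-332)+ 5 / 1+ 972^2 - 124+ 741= 942178151 / 996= 945962.00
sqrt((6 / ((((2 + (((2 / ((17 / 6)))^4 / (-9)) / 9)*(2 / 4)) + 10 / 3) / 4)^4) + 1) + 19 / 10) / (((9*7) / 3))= 0.10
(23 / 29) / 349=23 / 10121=0.00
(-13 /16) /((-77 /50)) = 325 /616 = 0.53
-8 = -8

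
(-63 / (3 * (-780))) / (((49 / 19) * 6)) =19 / 10920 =0.00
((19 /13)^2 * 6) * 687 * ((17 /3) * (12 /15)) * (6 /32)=12648357 /1690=7484.23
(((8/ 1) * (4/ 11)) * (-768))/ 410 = -12288/ 2255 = -5.45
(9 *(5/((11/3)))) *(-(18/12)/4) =-405/88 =-4.60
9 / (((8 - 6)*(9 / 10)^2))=50 / 9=5.56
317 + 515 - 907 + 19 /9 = -656 /9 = -72.89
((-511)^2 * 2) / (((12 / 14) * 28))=21760.08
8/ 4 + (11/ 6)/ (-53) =625/ 318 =1.97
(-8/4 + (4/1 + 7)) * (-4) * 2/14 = -36/7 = -5.14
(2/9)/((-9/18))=-4/9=-0.44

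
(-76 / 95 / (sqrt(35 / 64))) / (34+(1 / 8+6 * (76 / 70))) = -256 * sqrt(35) / 56895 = -0.03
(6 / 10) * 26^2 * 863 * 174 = 304528536 / 5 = 60905707.20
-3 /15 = -1 /5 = -0.20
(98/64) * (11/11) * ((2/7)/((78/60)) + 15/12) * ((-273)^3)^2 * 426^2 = 5410576711228881247965/32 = 169080522225902538998.91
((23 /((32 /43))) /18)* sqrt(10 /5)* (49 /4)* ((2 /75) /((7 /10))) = 6923* sqrt(2) /8640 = 1.13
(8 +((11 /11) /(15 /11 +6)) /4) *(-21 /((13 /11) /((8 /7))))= -57266 /351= -163.15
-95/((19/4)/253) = -5060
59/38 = 1.55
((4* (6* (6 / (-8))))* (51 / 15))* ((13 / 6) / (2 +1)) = -221 / 5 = -44.20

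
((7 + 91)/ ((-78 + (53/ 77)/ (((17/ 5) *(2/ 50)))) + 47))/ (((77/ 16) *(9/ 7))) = -93296/ 152793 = -0.61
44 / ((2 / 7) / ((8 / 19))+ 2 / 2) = 1232 / 47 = 26.21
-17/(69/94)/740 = -799/25530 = -0.03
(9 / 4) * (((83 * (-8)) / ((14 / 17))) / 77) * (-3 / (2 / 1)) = 38097 / 1078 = 35.34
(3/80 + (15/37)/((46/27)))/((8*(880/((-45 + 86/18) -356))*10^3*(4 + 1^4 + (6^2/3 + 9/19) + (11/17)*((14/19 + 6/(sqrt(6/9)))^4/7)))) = -33876302537777263901449/576862666362227673260236800000 + 45264691457289370759*sqrt(6)/5244206057838433393274880000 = -0.00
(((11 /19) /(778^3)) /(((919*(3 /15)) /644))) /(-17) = -8855 /34945948564706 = -0.00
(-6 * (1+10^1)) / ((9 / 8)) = -176 / 3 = -58.67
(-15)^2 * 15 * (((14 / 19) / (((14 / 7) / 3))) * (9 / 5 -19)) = -1219050 / 19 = -64160.53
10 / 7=1.43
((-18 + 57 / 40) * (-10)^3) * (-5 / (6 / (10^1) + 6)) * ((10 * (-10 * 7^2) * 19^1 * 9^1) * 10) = 1157349375000 / 11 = 105213579545.45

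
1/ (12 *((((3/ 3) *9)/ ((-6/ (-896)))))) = 1/ 16128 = 0.00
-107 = -107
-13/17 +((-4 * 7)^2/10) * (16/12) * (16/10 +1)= 345553/1275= 271.02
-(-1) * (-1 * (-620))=620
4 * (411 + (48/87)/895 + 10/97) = 4140036348/2517635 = 1644.41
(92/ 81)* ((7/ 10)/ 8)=161/ 1620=0.10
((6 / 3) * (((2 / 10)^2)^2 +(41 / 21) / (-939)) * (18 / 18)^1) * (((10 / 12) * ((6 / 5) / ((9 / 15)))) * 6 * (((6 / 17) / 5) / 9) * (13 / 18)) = -307112 / 5656888125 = -0.00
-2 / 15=-0.13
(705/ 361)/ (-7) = -705/ 2527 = -0.28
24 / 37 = 0.65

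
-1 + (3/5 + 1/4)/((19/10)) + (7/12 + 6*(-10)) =-13673/228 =-59.97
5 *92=460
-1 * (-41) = 41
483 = 483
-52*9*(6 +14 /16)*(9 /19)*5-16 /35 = -10135733 /1330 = -7620.85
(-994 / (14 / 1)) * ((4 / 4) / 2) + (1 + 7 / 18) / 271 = -86572 / 2439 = -35.49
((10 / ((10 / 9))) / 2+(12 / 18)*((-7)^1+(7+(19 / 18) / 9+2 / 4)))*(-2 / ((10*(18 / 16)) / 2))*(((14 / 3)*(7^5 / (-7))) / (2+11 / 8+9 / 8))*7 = 8986501216 / 295245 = 30437.44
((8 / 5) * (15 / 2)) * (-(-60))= 720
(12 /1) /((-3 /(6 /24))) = -1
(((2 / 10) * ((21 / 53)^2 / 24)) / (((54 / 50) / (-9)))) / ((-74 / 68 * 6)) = 4165 / 2494392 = 0.00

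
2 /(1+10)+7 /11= 9 /11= 0.82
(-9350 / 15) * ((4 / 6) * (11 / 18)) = -20570 / 81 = -253.95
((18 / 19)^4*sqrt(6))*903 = 94793328*sqrt(6) / 130321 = 1781.72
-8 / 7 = -1.14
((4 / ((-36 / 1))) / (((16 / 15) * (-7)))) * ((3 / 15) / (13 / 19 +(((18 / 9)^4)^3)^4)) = 0.00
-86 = -86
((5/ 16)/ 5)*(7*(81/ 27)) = 21/ 16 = 1.31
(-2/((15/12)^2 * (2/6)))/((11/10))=-192/55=-3.49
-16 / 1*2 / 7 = -32 / 7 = -4.57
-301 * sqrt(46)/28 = -43 * sqrt(46)/4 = -72.91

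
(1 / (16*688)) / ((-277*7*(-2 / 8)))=1 / 5336128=0.00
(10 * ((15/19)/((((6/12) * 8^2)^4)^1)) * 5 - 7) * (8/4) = -69729929/4980736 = -14.00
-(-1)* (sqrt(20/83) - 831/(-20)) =2* sqrt(415)/83 + 831/20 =42.04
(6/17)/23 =6/391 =0.02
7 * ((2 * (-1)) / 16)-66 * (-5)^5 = 1649993 / 8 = 206249.12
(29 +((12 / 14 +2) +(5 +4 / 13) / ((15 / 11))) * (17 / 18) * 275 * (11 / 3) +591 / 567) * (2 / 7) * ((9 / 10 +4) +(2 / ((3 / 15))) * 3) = 3691589729 / 57330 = 64391.94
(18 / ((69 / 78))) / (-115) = -468 / 2645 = -0.18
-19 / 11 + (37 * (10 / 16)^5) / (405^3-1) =-41358862489533 / 23944605335552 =-1.73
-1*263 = -263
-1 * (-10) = 10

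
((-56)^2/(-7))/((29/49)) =-21952/29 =-756.97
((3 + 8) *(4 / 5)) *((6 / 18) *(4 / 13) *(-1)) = -176 / 195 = -0.90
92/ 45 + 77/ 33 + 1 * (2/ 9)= 23/ 5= 4.60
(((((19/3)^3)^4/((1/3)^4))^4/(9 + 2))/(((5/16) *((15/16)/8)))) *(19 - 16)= 96447273109499102312023380000000000000000000000.00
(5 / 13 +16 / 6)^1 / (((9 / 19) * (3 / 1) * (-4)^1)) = -2261 / 4212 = -0.54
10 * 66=660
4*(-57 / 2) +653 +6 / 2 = 542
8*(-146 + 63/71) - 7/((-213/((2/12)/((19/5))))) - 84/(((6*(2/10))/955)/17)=-27623467873/24282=-1137610.90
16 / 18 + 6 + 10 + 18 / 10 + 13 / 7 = 6472 / 315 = 20.55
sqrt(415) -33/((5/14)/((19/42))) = -209/5+sqrt(415) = -21.43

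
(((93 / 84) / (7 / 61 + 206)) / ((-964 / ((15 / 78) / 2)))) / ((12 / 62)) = -293105 / 105883569792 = -0.00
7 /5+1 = 12 /5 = 2.40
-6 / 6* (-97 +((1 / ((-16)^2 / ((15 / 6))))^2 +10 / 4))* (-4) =-24772583 / 65536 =-378.00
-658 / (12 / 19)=-6251 / 6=-1041.83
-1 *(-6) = 6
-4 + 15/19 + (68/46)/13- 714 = -4073827/5681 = -717.10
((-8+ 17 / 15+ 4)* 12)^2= 1183.36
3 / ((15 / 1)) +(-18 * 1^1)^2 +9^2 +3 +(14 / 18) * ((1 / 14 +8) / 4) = 409.77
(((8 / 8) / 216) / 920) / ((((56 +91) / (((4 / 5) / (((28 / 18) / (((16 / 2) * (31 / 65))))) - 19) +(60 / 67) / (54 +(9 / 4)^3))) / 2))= -723976973 / 621139752324000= -0.00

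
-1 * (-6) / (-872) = -3 / 436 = -0.01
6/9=2/3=0.67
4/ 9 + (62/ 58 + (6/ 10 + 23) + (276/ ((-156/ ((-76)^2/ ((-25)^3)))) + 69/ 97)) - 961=-4805790021559/ 5142515625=-934.52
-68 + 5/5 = -67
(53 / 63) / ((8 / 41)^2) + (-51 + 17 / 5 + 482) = 9202969 / 20160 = 456.50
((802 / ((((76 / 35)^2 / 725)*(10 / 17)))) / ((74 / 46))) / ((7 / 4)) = 74466.04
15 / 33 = 0.45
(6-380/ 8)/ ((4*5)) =-83/ 40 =-2.08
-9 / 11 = -0.82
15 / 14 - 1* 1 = 1 / 14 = 0.07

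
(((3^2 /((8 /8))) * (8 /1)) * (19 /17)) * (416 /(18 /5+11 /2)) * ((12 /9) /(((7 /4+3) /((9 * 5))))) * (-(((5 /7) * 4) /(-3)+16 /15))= -4423680 /833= -5310.54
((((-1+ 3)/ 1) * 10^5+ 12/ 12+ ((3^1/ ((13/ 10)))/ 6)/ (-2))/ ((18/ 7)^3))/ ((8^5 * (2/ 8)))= 1783607203/ 1242169344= 1.44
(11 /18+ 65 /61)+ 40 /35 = 21671 /7686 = 2.82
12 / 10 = 6 / 5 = 1.20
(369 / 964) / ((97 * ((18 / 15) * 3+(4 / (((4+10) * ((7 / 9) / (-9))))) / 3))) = 10045 / 6358544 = 0.00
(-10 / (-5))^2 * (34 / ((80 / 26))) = 221 / 5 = 44.20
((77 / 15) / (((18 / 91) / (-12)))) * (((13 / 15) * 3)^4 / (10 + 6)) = -200126927 / 225000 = -889.45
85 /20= 17 /4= 4.25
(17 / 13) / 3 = 17 / 39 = 0.44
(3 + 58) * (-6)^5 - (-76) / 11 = -5217620 / 11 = -474329.09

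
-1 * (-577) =577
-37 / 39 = -0.95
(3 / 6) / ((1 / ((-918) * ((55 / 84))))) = -8415 / 28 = -300.54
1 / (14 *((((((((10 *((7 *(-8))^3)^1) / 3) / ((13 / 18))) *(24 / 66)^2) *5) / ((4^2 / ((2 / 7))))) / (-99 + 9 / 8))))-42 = -23602379847 / 561971200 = -42.00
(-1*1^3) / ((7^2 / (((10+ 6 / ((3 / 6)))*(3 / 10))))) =-33 / 245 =-0.13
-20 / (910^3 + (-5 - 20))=-4 / 150714195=-0.00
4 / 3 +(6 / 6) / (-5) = 17 / 15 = 1.13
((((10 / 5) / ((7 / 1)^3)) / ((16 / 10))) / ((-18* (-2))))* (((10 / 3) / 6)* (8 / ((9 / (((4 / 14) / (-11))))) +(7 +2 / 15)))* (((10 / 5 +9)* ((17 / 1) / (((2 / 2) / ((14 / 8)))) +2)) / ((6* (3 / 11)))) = 172089445 / 2016379008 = 0.09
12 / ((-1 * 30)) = -0.40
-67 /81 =-0.83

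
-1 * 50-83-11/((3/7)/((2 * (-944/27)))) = 134603/81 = 1661.77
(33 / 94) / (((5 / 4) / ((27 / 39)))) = 594 / 3055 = 0.19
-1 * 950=-950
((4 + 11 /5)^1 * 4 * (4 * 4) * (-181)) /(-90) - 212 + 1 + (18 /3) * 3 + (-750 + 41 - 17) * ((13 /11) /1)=-56923 /225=-252.99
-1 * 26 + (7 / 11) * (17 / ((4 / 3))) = -17.89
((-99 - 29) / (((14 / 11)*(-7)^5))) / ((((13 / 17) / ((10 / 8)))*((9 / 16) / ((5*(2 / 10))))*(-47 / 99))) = -2632960 / 71883539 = -0.04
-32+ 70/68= -1053/34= -30.97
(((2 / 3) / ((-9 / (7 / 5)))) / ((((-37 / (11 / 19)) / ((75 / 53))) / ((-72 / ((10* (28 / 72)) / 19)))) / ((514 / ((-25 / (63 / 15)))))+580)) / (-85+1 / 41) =175251384 / 83289136411325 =0.00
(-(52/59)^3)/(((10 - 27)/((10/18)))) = 703040/31422987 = 0.02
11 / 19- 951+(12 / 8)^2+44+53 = -64689 / 76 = -851.17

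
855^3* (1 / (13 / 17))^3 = 1397703495.85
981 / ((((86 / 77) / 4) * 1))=3513.35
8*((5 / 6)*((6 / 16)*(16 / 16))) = 2.50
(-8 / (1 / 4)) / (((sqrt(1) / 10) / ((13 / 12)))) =-1040 / 3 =-346.67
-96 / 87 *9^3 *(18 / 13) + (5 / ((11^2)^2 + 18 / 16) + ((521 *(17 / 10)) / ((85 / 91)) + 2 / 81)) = -165.56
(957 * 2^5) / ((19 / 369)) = 11300256 / 19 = 594750.32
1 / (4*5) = 1 / 20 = 0.05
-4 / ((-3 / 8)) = 10.67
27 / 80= 0.34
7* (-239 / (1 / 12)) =-20076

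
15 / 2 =7.50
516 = 516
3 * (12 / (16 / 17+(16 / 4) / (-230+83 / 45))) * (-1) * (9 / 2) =-14137659 / 80606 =-175.39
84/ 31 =2.71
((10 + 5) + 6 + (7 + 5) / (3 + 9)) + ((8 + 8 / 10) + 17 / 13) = 2087 / 65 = 32.11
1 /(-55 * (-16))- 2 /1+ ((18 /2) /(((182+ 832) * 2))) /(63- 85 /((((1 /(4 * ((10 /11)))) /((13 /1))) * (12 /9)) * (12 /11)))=-1604967449 /802939280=-2.00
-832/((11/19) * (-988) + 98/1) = 416/237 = 1.76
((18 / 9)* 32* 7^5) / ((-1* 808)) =-134456 / 101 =-1331.25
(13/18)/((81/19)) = 247/1458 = 0.17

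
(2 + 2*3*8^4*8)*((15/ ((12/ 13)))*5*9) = 287542125/ 2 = 143771062.50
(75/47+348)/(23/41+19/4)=65.83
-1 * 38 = -38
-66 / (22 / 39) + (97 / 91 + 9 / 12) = -41927 / 364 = -115.18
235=235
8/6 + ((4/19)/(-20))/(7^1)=2657/1995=1.33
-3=-3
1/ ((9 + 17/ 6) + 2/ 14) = 42/ 503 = 0.08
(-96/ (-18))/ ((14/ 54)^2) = 3888/ 49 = 79.35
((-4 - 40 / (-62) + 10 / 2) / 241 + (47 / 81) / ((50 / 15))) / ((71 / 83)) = 30287281 / 143219070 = 0.21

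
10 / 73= 0.14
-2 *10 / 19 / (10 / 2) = -0.21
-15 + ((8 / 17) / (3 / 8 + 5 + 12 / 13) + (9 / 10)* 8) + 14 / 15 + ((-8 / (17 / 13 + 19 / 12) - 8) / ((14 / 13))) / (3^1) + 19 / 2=-8783337 / 14061278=-0.62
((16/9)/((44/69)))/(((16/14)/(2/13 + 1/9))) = 4991/7722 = 0.65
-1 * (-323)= 323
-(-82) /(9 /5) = 410 /9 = 45.56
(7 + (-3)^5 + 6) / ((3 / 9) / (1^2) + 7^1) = -345 / 11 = -31.36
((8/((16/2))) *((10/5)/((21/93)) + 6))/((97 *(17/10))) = 1040/11543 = 0.09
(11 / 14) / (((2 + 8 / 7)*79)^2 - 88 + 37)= 77 / 6036290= 0.00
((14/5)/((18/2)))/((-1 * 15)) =-14/675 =-0.02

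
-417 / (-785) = 417 / 785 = 0.53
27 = 27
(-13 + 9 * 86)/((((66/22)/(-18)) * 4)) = -2283/2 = -1141.50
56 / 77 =8 / 11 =0.73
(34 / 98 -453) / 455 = -4436 / 4459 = -0.99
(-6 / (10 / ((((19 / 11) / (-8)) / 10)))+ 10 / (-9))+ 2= 35713 / 39600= 0.90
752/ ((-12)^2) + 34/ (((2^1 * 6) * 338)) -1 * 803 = -4853629/ 6084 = -797.77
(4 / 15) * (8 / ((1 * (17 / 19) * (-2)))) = -304 / 255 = -1.19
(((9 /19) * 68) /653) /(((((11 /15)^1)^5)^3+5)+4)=133995530456542968750 /24474186299817920186291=0.01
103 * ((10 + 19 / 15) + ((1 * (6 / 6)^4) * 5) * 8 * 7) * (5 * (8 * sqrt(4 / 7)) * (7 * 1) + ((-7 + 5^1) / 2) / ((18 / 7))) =-3150049 / 270 + 7200112 * sqrt(7) / 3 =6338235.07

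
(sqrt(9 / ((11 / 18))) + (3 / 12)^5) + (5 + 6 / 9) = 9 *sqrt(22) / 11 + 17411 / 3072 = 9.51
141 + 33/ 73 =10326/ 73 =141.45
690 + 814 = 1504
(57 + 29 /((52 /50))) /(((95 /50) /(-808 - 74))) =-39404.33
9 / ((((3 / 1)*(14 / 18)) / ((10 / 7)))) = 270 / 49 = 5.51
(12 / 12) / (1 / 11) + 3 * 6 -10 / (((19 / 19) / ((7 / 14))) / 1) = 24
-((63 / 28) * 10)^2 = -2025 / 4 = -506.25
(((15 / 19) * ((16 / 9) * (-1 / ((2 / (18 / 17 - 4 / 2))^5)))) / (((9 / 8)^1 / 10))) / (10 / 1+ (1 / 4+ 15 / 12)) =419430400 / 16752892743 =0.03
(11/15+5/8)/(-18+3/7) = -1141/14760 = -0.08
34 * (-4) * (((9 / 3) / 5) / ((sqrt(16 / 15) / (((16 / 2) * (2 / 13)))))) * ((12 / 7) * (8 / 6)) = -26112 * sqrt(15) / 455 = -222.27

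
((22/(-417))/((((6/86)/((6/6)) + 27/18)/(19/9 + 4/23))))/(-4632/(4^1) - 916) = 447458/12084228405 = 0.00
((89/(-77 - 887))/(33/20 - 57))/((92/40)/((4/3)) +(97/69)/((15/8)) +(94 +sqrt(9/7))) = 2289232563800/132387892956260421 - 3389832000 * sqrt(7)/44129297652086807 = 0.00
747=747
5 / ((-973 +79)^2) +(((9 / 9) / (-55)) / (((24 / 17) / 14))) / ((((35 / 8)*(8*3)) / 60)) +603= 26502133211 / 43957980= 602.90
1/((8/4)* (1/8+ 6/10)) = 20/29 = 0.69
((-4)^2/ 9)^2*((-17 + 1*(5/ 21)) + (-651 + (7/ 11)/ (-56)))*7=-39489440/ 2673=-14773.45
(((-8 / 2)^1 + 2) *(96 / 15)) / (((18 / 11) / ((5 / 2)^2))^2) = -186.73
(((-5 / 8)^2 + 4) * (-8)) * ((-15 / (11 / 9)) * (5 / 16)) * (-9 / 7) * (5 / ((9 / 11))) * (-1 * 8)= 948375 / 112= 8467.63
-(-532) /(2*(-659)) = -266 /659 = -0.40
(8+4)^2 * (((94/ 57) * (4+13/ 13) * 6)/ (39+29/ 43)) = 2910240/ 16207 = 179.57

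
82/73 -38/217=0.95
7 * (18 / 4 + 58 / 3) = 1001 / 6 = 166.83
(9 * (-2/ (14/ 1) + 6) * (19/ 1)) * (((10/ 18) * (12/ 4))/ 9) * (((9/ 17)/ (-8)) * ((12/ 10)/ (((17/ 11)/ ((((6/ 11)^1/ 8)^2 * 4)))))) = -63099/ 356048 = -0.18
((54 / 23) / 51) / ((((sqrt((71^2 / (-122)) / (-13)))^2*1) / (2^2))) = 114192 / 1971031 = 0.06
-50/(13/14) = -700/13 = -53.85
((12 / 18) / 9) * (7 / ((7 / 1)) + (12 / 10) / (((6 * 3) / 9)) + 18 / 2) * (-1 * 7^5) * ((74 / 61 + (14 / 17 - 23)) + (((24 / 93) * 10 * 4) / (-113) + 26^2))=-4238576099620618 / 490402485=-8643055.92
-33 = -33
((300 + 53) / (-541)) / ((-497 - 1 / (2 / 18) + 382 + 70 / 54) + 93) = 9531 / 433882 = 0.02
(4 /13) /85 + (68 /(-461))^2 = 5959604 /234835705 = 0.03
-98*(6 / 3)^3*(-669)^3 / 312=9780998094 / 13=752384468.77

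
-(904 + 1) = -905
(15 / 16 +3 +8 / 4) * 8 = 95 / 2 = 47.50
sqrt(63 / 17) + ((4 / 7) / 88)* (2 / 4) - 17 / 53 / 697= 1865 / 669284 + 3* sqrt(119) / 17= 1.93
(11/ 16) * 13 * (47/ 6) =6721/ 96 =70.01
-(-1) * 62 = 62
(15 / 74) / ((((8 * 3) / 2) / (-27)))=-0.46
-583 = -583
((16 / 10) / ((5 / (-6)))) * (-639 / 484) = 7668 / 3025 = 2.53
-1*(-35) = 35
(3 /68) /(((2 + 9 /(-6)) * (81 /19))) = 19 /918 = 0.02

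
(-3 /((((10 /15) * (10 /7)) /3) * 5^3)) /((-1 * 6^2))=21 /10000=0.00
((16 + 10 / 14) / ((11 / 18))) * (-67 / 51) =-47034 / 1309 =-35.93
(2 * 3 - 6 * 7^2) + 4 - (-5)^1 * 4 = -264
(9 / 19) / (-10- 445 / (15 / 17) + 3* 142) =-27 / 5035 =-0.01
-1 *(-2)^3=8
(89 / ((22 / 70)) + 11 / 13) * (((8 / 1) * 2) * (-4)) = -2599424 / 143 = -18177.79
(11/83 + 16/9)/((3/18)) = 11.46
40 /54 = 20 /27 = 0.74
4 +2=6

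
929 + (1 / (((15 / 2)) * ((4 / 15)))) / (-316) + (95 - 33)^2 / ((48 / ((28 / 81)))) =146923325 / 153576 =956.68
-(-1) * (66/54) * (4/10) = 22/45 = 0.49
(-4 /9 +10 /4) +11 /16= 2.74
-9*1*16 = -144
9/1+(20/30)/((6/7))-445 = -3917/9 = -435.22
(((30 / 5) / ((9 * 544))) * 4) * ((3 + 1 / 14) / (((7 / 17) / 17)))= 731 / 1176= 0.62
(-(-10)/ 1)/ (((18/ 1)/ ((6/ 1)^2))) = 20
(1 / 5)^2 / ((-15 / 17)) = -17 / 375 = -0.05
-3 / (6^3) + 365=364.99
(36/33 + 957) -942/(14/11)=16782/77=217.95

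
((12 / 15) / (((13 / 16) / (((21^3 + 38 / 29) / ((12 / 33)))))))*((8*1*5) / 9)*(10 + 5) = 1890993280 / 1131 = 1671965.76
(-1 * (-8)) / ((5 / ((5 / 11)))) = 0.73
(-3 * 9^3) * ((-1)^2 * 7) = -15309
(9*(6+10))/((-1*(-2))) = 72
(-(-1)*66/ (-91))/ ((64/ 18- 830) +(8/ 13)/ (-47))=13959/ 15906415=0.00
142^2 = 20164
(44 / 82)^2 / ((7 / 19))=0.78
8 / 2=4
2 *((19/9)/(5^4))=38/5625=0.01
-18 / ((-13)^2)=-18 / 169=-0.11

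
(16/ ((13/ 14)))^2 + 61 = 60485/ 169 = 357.90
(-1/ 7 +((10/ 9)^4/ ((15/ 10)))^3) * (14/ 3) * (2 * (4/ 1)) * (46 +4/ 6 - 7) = 92104862388584752/ 68630377364883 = 1342.04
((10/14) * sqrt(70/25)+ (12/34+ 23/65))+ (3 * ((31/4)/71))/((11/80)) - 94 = -78457209/863005+ sqrt(70)/7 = -89.72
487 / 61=7.98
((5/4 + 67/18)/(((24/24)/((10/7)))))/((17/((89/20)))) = 15931/8568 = 1.86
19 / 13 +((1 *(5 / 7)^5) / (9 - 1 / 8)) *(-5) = 21047643 / 15512861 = 1.36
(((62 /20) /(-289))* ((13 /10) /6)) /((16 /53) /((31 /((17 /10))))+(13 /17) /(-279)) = -0.17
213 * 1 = 213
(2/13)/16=1/104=0.01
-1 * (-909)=909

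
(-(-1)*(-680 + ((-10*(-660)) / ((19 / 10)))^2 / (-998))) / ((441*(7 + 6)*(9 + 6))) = -460098904 / 3098210661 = -0.15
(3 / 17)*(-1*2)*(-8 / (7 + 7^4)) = 6 / 5117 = 0.00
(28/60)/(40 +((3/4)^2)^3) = 28672/2468535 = 0.01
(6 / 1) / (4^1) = 3 / 2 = 1.50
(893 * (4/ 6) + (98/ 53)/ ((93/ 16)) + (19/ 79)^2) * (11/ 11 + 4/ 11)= 91625715875/ 112793593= 812.33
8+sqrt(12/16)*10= 8+5*sqrt(3)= 16.66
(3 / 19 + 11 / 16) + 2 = 865 / 304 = 2.85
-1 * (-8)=8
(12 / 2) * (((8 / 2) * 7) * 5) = 840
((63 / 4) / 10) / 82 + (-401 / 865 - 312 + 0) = -177293437 / 567440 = -312.44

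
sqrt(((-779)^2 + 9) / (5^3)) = sqrt(121370) / 5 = 69.68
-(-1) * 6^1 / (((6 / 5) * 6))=5 / 6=0.83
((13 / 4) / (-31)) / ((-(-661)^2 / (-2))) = -13 / 27089102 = -0.00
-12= -12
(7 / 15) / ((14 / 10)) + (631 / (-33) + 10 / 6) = -565 / 33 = -17.12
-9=-9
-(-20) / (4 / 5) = 25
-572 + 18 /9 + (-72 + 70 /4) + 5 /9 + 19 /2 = -5530 /9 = -614.44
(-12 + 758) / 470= 373 / 235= 1.59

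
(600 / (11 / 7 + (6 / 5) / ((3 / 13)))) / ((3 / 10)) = 70000 / 237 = 295.36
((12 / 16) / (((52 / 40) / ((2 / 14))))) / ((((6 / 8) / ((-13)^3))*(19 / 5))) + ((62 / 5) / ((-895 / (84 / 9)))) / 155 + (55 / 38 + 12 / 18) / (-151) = -171336283421 / 2696142750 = -63.55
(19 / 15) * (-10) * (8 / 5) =-304 / 15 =-20.27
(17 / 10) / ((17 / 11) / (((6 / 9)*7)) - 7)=-1309 / 5135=-0.25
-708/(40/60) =-1062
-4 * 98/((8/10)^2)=-1225/2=-612.50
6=6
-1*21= -21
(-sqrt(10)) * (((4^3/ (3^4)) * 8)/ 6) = -256 * sqrt(10)/ 243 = -3.33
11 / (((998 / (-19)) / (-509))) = 106381 / 998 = 106.59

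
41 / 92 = 0.45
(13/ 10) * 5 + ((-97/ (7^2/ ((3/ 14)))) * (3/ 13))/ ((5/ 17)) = 137497/ 22295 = 6.17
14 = 14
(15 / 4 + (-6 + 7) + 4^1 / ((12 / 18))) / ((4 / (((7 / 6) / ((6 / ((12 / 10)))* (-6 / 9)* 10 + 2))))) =-301 / 3008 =-0.10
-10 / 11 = -0.91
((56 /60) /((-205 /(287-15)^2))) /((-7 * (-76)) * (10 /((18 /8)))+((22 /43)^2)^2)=-663958504608 /4660815526475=-0.14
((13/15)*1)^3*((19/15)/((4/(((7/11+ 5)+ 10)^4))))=9133504649152/741200625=12322.58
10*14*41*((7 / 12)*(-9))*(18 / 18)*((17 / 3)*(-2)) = 341530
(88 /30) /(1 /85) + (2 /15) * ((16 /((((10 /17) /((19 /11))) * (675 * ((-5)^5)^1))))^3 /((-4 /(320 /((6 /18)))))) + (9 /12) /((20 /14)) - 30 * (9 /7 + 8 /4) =13229359447610409183675624943 /87445502758026123046875000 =151.29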